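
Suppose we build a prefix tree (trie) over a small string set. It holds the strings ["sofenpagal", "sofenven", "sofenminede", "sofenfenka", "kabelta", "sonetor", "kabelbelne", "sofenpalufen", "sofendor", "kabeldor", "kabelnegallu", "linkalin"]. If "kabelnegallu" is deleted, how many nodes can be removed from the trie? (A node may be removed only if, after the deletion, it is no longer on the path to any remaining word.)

7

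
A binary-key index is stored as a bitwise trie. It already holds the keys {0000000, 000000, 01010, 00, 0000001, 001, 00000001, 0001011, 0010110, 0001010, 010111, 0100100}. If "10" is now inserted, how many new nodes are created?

2

Nothing in the trie begins with "1"; the whole of "10" is new.
2 − 0 = 2 new nodes.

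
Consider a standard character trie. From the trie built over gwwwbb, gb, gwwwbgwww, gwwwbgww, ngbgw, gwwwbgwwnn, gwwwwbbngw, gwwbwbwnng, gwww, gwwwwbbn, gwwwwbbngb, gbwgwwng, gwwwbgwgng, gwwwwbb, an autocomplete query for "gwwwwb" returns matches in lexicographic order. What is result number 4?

Words with prefix "gwwwwb", in lexicographic order: "gwwwwbb", "gwwwwbbn", "gwwwwbbngb", "gwwwwbbngw"
Position 4: gwwwwbbngw

gwwwwbbngw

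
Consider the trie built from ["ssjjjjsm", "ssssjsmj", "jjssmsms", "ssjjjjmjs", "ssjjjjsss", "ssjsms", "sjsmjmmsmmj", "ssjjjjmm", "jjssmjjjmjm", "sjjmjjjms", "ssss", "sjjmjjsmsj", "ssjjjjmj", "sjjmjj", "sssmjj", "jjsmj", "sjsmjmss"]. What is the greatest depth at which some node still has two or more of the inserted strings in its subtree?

Look for the deepest trie node that still has at least two words in its subtree.
e.g. "ssjjjjmj" and "ssjjjjmjs" share the prefix "ssjjjjmj" of length 8; no pair shares a longer one.
Longest shared-prefix length: 8

8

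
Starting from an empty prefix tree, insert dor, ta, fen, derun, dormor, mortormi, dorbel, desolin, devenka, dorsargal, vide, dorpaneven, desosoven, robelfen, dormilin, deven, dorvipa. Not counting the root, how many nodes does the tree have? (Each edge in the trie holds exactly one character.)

For each word, the new-node count is its length minus the longest prefix already in the trie:
  "dor" → 3 new (d, o, r)
  "ta" → 2 new (t, a)
  "fen" → 3 new (f, e, n)
  "derun" → prefix "d" already present; 4 new (e, r, u, n)
  "dormor" → prefix "dor" already present; 3 new (m, o, r)
  "mortormi" → 8 new (m, o, r, t, o, r, m, i)
  "dorbel" → prefix "dor" already present; 3 new (b, e, l)
  "desolin" → prefix "de" already present; 5 new (s, o, l, i, n)
  "devenka" → prefix "de" already present; 5 new (v, e, n, k, a)
  "dorsargal" → prefix "dor" already present; 6 new (s, a, r, g, a, l)
  "vide" → 4 new (v, i, d, e)
  "dorpaneven" → prefix "dor" already present; 7 new (p, a, n, e, v, e, n)
  "desosoven" → prefix "deso" already present; 5 new (s, o, v, e, n)
  "robelfen" → 8 new (r, o, b, e, l, f, e, n)
  "dormilin" → prefix "dorm" already present; 4 new (i, l, i, n)
  "deven" → prefix "deven" already present; 0 new (none)
  "dorvipa" → prefix "dor" already present; 4 new (v, i, p, a)
Total nodes = 3 + 2 + 3 + 4 + 3 + 8 + 3 + 5 + 5 + 6 + 4 + 7 + 5 + 8 + 4 + 0 + 4 = 74

74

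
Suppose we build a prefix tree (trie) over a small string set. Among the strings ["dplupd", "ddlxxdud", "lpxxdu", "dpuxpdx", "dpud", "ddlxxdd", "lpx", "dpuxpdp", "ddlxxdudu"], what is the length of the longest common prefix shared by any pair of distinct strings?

The deepest shared node is where two words last agree before diverging.
"ddlxxdud" and "ddlxxdudu" agree on "ddlxxdud" (8 characters) before diverging; nothing deeper is shared.
Longest shared-prefix length: 8

8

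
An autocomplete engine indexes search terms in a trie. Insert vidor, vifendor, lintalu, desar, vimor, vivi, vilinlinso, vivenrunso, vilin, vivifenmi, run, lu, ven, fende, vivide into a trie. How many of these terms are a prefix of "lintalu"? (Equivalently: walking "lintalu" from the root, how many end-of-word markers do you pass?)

Walk "lintalu" from the root; an end-of-word marker is hit whenever a stored word is a prefix of "lintalu".
Prefixes of the query that are stored words: "lintalu"
Count: 1

1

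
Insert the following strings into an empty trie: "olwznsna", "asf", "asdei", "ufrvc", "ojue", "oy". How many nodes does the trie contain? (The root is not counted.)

23

Insert word by word; a character creates a node only if that edge doesn't already exist:
  "olwznsna" → 8 new (o, l, w, z, n, s, n, a)
  "asf" → 3 new (a, s, f)
  "asdei" → prefix "as" already present; 3 new (d, e, i)
  "ufrvc" → 5 new (u, f, r, v, c)
  "ojue" → prefix "o" already present; 3 new (j, u, e)
  "oy" → prefix "o" already present; 1 new (y)
Total nodes = 8 + 3 + 3 + 5 + 3 + 1 = 23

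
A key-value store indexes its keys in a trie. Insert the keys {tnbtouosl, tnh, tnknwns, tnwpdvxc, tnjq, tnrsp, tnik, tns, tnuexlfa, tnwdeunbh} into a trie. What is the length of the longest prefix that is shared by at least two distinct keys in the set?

The deepest shared node is where two words last agree before diverging.
e.g. "tnwdeunbh" and "tnwpdvxc" share the prefix "tnw" of length 3; no pair shares a longer one.
Longest shared-prefix length: 3

3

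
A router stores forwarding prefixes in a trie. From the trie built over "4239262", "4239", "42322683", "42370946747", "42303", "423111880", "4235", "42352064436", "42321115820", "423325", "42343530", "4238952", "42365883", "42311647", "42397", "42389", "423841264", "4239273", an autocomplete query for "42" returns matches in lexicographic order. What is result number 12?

423841264

DFS of the "42" subtree visits, in order: "42303", "423111880", "42311647", "42321115820", "42322683", "423325", "42343530", "4235", "42352064436", "42365883", "42370946747", "423841264", "42389", "4238952", "4239", "4239262", "4239273", "42397"
The 12th is 423841264.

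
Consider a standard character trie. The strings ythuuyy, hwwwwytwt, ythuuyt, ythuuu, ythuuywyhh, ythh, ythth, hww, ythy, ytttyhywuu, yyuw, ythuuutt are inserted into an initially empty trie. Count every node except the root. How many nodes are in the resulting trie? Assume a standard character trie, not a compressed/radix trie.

39

Insert word by word; a character creates a node only if that edge doesn't already exist:
  "ythuuyy" → 7 new (y, t, h, u, u, y, y)
  "hwwwwytwt" → 9 new (h, w, w, w, w, y, t, w, t)
  "ythuuyt" → prefix "ythuuy" already present; 1 new (t)
  "ythuuu" → prefix "ythuu" already present; 1 new (u)
  "ythuuywyhh" → prefix "ythuuy" already present; 4 new (w, y, h, h)
  "ythh" → prefix "yth" already present; 1 new (h)
  "ythth" → prefix "yth" already present; 2 new (t, h)
  "hww" → prefix "hww" already present; 0 new (none)
  "ythy" → prefix "yth" already present; 1 new (y)
  "ytttyhywuu" → prefix "yt" already present; 8 new (t, t, y, h, y, w, u, u)
  "yyuw" → prefix "y" already present; 3 new (y, u, w)
  "ythuuutt" → prefix "ythuuu" already present; 2 new (t, t)
Total nodes = 7 + 9 + 1 + 1 + 4 + 1 + 2 + 0 + 1 + 8 + 3 + 2 = 39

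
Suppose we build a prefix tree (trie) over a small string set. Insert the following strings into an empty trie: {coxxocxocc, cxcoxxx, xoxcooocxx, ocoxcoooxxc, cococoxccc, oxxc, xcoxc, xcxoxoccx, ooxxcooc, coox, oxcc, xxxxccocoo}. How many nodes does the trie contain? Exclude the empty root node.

Insert word by word; a character creates a node only if that edge doesn't already exist:
  "coxxocxocc" → 10 new (c, o, x, x, o, c, x, o, c, c)
  "cxcoxxx" → prefix "c" already present; 6 new (x, c, o, x, x, x)
  "xoxcooocxx" → 10 new (x, o, x, c, o, o, o, c, x, x)
  "ocoxcoooxxc" → 11 new (o, c, o, x, c, o, o, o, x, x, c)
  "cococoxccc" → prefix "co" already present; 8 new (c, o, c, o, x, c, c, c)
  "oxxc" → prefix "o" already present; 3 new (x, x, c)
  "xcoxc" → prefix "x" already present; 4 new (c, o, x, c)
  "xcxoxoccx" → prefix "xc" already present; 7 new (x, o, x, o, c, c, x)
  "ooxxcooc" → prefix "o" already present; 7 new (o, x, x, c, o, o, c)
  "coox" → prefix "co" already present; 2 new (o, x)
  "oxcc" → prefix "ox" already present; 2 new (c, c)
  "xxxxccocoo" → prefix "x" already present; 9 new (x, x, x, c, c, o, c, o, o)
Total nodes = 10 + 6 + 10 + 11 + 8 + 3 + 4 + 7 + 7 + 2 + 2 + 9 = 79

79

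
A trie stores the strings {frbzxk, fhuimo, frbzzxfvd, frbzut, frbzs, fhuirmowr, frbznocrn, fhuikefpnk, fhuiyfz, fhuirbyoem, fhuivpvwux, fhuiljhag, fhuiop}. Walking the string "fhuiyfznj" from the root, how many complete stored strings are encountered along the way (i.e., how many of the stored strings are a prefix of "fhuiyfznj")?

Walk "fhuiyfznj" from the root; an end-of-word marker is hit whenever a stored word is a prefix of "fhuiyfznj".
Prefixes of the query that are stored words: "fhuiyfz"
Count: 1

1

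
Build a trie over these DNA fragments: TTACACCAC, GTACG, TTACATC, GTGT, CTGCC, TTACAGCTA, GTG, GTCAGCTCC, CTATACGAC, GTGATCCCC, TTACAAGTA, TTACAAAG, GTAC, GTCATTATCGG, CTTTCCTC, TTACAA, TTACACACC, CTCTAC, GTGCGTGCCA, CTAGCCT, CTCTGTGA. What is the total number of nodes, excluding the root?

88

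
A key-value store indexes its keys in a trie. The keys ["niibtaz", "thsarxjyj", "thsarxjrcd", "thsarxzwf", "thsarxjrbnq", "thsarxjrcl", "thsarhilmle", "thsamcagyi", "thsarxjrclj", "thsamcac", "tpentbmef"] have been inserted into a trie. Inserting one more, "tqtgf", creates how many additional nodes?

4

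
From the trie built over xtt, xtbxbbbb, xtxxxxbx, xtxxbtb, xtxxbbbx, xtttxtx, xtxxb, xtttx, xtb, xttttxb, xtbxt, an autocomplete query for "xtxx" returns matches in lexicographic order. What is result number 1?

Filter for "xtxx…" and sort: "xtxxb", "xtxxbbbx", "xtxxbtb", "xtxxxxbx"
Position 1: xtxxb

xtxxb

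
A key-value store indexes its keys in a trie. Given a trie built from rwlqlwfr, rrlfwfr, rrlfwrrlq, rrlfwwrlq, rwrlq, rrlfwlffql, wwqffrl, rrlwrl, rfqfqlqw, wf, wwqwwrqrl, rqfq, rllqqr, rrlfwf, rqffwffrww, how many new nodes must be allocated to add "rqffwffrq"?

1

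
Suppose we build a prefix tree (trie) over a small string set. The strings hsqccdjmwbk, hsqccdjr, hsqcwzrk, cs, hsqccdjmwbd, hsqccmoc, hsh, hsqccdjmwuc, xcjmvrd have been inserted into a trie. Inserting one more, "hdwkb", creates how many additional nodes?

4

"h" is already a path in the trie; the remaining "dwkb" must be added.
New nodes needed: |"hdwkb"| − 1 = 5 − 1 = 4.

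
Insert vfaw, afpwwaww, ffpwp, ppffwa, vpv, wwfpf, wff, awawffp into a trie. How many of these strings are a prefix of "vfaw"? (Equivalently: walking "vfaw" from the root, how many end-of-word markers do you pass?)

Check each prefix of "vfaw" against the stored set — each match is an end-marker on the path.
Prefixes of the query that are stored words: "vfaw"
Count: 1

1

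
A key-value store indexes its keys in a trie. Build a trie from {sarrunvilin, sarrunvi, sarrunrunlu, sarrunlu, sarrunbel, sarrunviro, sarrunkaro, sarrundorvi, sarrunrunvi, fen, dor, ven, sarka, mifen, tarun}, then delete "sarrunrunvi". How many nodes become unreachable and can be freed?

2

A node on "sarrunrunvi"'s path can go only if nothing else ends at it or branches off below it.
The suffix "vi" (2 nodes) is used only by "sarrunrunvi"; the node for "sarrunrun" still has the child "l", so pruning stops there.
Nodes removed: 2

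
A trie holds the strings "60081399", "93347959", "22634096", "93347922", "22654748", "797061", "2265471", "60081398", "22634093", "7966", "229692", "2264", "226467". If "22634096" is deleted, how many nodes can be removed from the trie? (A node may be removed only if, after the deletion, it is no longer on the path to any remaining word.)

A node on "22634096"'s path can go only if nothing else ends at it or branches off below it.
The suffix "6" (1 node) is used only by "22634096"; the node for "2263409" still has the child "3", so pruning stops there.
Nodes removed: 1

1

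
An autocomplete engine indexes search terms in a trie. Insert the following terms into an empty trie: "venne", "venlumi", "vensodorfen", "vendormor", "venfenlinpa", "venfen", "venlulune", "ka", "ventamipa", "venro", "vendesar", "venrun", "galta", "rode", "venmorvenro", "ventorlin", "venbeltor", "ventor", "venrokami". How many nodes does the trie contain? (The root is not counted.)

Trace insertions, counting only characters that open a new branch:
  "venne" → 5 new (v, e, n, n, e)
  "venlumi" → prefix "ven" already present; 4 new (l, u, m, i)
  "vensodorfen" → prefix "ven" already present; 8 new (s, o, d, o, r, f, e, n)
  "vendormor" → prefix "ven" already present; 6 new (d, o, r, m, o, r)
  "venfenlinpa" → prefix "ven" already present; 8 new (f, e, n, l, i, n, p, a)
  "venfen" → prefix "venfen" already present; 0 new (none)
  "venlulune" → prefix "venlu" already present; 4 new (l, u, n, e)
  "ka" → 2 new (k, a)
  "ventamipa" → prefix "ven" already present; 6 new (t, a, m, i, p, a)
  "venro" → prefix "ven" already present; 2 new (r, o)
  "vendesar" → prefix "vend" already present; 4 new (e, s, a, r)
  "venrun" → prefix "venr" already present; 2 new (u, n)
  "galta" → 5 new (g, a, l, t, a)
  "rode" → 4 new (r, o, d, e)
  "venmorvenro" → prefix "ven" already present; 8 new (m, o, r, v, e, n, r, o)
  "ventorlin" → prefix "vent" already present; 5 new (o, r, l, i, n)
  "venbeltor" → prefix "ven" already present; 6 new (b, e, l, t, o, r)
  "ventor" → prefix "ventor" already present; 0 new (none)
  "venrokami" → prefix "venro" already present; 4 new (k, a, m, i)
Total nodes = 5 + 4 + 8 + 6 + 8 + 0 + 4 + 2 + 6 + 2 + 4 + 2 + 5 + 4 + 8 + 5 + 6 + 0 + 4 = 83

83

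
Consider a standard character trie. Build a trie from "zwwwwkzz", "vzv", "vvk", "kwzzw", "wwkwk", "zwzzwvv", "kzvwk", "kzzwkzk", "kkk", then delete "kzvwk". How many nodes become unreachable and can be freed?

3

After clearing the end-marker at "kzvwk", prune upward until reaching a node still needed by another word.
The suffix "vwk" (3 nodes) is used only by "kzvwk"; the node for "kz" still has the child "z", so pruning stops there.
Nodes removed: 3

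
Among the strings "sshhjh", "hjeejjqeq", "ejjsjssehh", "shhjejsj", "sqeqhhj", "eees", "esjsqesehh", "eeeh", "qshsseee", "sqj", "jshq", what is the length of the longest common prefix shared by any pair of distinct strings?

The deepest shared node is where two words last agree before diverging.
e.g. "eeeh" and "eees" share the prefix "eee" of length 3; no pair shares a longer one.
Longest shared-prefix length: 3

3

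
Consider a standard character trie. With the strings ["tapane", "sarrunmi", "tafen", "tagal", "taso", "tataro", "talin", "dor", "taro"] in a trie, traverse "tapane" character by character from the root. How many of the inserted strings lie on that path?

1

Walk "tapane" from the root; an end-of-word marker is hit whenever a stored word is a prefix of "tapane".
Prefixes of the query that are stored words: "tapane"
Count: 1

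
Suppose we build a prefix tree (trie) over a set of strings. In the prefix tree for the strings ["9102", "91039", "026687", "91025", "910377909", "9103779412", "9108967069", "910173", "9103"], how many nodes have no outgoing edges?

7

Leaves are exactly the stored words that no other stored word extends.
Those words: "026687", "910173", "91025", "910377909", "9103779412", "91039", "9108967069"
Leaf count: 7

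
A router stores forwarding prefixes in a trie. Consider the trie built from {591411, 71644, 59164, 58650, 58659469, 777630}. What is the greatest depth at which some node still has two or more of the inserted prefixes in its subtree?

4

The deepest shared node is where two words last agree before diverging.
"58650" and "58659469" agree on "5865" (4 characters) before diverging; nothing deeper is shared.
Longest shared-prefix length: 4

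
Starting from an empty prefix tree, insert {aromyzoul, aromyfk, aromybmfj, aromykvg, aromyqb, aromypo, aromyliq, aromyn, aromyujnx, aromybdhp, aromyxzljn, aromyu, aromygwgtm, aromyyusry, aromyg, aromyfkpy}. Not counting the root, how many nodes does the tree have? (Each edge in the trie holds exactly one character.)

50

Insert word by word; a character creates a node only if that edge doesn't already exist:
  "aromyzoul" → 9 new (a, r, o, m, y, z, o, u, l)
  "aromyfk" → prefix "aromy" already present; 2 new (f, k)
  "aromybmfj" → prefix "aromy" already present; 4 new (b, m, f, j)
  "aromykvg" → prefix "aromy" already present; 3 new (k, v, g)
  "aromyqb" → prefix "aromy" already present; 2 new (q, b)
  "aromypo" → prefix "aromy" already present; 2 new (p, o)
  "aromyliq" → prefix "aromy" already present; 3 new (l, i, q)
  "aromyn" → prefix "aromy" already present; 1 new (n)
  "aromyujnx" → prefix "aromy" already present; 4 new (u, j, n, x)
  "aromybdhp" → prefix "aromyb" already present; 3 new (d, h, p)
  "aromyxzljn" → prefix "aromy" already present; 5 new (x, z, l, j, n)
  "aromyu" → prefix "aromyu" already present; 0 new (none)
  "aromygwgtm" → prefix "aromy" already present; 5 new (g, w, g, t, m)
  "aromyyusry" → prefix "aromy" already present; 5 new (y, u, s, r, y)
  "aromyg" → prefix "aromyg" already present; 0 new (none)
  "aromyfkpy" → prefix "aromyfk" already present; 2 new (p, y)
Total nodes = 9 + 2 + 4 + 3 + 2 + 2 + 3 + 1 + 4 + 3 + 5 + 0 + 5 + 5 + 0 + 2 = 50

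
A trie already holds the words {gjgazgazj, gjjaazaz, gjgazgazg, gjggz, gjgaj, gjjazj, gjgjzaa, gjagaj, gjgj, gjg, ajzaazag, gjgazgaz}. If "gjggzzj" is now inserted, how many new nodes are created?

2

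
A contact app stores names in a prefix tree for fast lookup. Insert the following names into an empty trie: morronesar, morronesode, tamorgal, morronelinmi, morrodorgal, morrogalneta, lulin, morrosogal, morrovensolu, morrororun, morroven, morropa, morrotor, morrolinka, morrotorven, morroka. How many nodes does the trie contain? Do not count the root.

Count nodes per top-level branch (shared prefixes stored once):
  'l'-branch (lulin): 5 nodes
  'm'-branch (morrodorgal, morrogalneta, morroka, morrolinka, morronelinmi, morronesar, morronesode, morropa, morrororun, morrosogal, morrotor, morrotorven, morroven, morrovensolu): 63 nodes
  't'-branch (tamorgal): 8 nodes
Sum: 76

76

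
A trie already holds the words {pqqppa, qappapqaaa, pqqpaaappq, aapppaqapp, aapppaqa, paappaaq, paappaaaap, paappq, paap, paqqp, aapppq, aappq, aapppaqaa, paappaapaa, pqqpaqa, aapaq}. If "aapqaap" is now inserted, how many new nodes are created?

Walking "aapqaap" from the root, the first 3 characters ("aap") follow existing edges; "q" is the first miss.
New nodes needed: |"aapqaap"| − 3 = 7 − 3 = 4.

4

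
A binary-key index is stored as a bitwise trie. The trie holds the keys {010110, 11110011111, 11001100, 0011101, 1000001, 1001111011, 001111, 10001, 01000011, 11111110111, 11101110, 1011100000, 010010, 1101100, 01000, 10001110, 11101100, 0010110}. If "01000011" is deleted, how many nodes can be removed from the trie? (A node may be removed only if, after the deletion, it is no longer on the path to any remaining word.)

3

Walk "01000011" from the leaf back toward the root, removing each node that no remaining word uses.
The suffix "011" (3 nodes) is used only by "01000011"; "01000" is itself a stored word, so pruning stops there.
Nodes removed: 3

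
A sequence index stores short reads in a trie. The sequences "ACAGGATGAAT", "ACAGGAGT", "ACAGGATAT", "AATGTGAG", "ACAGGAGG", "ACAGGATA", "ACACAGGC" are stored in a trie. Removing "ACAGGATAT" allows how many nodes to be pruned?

After clearing the end-marker at "ACAGGATAT", prune upward until reaching a node still needed by another word.
The suffix "T" (1 node) is used only by "ACAGGATAT"; "ACAGGATA" is itself a stored word, so pruning stops there.
Nodes removed: 1

1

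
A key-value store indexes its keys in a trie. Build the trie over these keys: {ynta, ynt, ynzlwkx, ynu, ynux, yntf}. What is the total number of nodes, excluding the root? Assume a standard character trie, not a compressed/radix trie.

Insert word by word; a character creates a node only if that edge doesn't already exist:
  "ynta" → 4 new (y, n, t, a)
  "ynt" → prefix "ynt" already present; 0 new (none)
  "ynzlwkx" → prefix "yn" already present; 5 new (z, l, w, k, x)
  "ynu" → prefix "yn" already present; 1 new (u)
  "ynux" → prefix "ynu" already present; 1 new (x)
  "yntf" → prefix "ynt" already present; 1 new (f)
Total nodes = 4 + 0 + 5 + 1 + 1 + 1 = 12

12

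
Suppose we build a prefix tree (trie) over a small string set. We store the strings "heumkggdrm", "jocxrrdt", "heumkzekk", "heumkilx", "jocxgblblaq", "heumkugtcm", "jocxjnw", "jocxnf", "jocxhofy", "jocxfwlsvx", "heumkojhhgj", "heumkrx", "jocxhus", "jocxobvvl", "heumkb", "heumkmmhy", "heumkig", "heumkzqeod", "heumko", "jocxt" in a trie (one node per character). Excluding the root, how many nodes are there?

78

Insert word by word; a character creates a node only if that edge doesn't already exist:
  "heumkggdrm" → 10 new (h, e, u, m, k, g, g, d, r, m)
  "jocxrrdt" → 8 new (j, o, c, x, r, r, d, t)
  "heumkzekk" → prefix "heumk" already present; 4 new (z, e, k, k)
  "heumkilx" → prefix "heumk" already present; 3 new (i, l, x)
  "jocxgblblaq" → prefix "jocx" already present; 7 new (g, b, l, b, l, a, q)
  "heumkugtcm" → prefix "heumk" already present; 5 new (u, g, t, c, m)
  "jocxjnw" → prefix "jocx" already present; 3 new (j, n, w)
  "jocxnf" → prefix "jocx" already present; 2 new (n, f)
  "jocxhofy" → prefix "jocx" already present; 4 new (h, o, f, y)
  "jocxfwlsvx" → prefix "jocx" already present; 6 new (f, w, l, s, v, x)
  "heumkojhhgj" → prefix "heumk" already present; 6 new (o, j, h, h, g, j)
  "heumkrx" → prefix "heumk" already present; 2 new (r, x)
  "jocxhus" → prefix "jocxh" already present; 2 new (u, s)
  "jocxobvvl" → prefix "jocx" already present; 5 new (o, b, v, v, l)
  "heumkb" → prefix "heumk" already present; 1 new (b)
  "heumkmmhy" → prefix "heumk" already present; 4 new (m, m, h, y)
  "heumkig" → prefix "heumki" already present; 1 new (g)
  "heumkzqeod" → prefix "heumkz" already present; 4 new (q, e, o, d)
  "heumko" → prefix "heumko" already present; 0 new (none)
  "jocxt" → prefix "jocx" already present; 1 new (t)
Total nodes = 10 + 8 + 4 + 3 + 7 + 5 + 3 + 2 + 4 + 6 + 6 + 2 + 2 + 5 + 1 + 4 + 1 + 4 + 0 + 1 = 78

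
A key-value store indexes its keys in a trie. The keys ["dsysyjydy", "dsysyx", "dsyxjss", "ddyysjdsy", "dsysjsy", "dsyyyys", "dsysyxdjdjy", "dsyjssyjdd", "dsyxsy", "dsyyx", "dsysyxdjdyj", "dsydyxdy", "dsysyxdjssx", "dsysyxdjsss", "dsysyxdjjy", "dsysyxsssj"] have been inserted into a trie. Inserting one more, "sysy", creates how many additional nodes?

4

No existing word starts with "s", so every character of "sysy" needs a new node.
4 − 0 = 4 new nodes.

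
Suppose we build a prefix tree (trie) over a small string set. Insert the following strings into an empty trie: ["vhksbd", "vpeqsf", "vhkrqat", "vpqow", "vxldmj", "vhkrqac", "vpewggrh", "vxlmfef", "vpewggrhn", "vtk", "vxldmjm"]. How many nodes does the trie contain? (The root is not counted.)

Trace insertions, counting only characters that open a new branch:
  "vhksbd" → 6 new (v, h, k, s, b, d)
  "vpeqsf" → prefix "v" already present; 5 new (p, e, q, s, f)
  "vhkrqat" → prefix "vhk" already present; 4 new (r, q, a, t)
  "vpqow" → prefix "vp" already present; 3 new (q, o, w)
  "vxldmj" → prefix "v" already present; 5 new (x, l, d, m, j)
  "vhkrqac" → prefix "vhkrqa" already present; 1 new (c)
  "vpewggrh" → prefix "vpe" already present; 5 new (w, g, g, r, h)
  "vxlmfef" → prefix "vxl" already present; 4 new (m, f, e, f)
  "vpewggrhn" → prefix "vpewggrh" already present; 1 new (n)
  "vtk" → prefix "v" already present; 2 new (t, k)
  "vxldmjm" → prefix "vxldmj" already present; 1 new (m)
Total nodes = 6 + 5 + 4 + 3 + 5 + 1 + 5 + 4 + 1 + 2 + 1 = 37

37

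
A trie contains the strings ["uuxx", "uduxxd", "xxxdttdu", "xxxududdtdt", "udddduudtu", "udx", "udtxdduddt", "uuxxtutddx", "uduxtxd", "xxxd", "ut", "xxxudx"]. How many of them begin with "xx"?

4

Walk to "xx"; the words in its subtree are exactly those with that prefix.
Words under "xx": xxxd, xxxdttdu, xxxududdtdt, xxxudx
Count: 4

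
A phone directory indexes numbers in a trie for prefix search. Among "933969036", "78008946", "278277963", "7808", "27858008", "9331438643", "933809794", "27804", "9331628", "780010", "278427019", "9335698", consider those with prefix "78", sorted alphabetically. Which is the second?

Words with prefix "78", in lexicographic order: "780010", "78008946", "7808"
Position 2: 78008946

78008946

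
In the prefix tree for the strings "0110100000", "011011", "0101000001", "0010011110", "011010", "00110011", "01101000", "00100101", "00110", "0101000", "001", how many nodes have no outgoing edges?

Leaves are exactly the stored words that no other stored word extends.
Those words: "00100101", "0010011110", "00110011", "0101000001", "0110100000", "011011"
Leaf count: 6

6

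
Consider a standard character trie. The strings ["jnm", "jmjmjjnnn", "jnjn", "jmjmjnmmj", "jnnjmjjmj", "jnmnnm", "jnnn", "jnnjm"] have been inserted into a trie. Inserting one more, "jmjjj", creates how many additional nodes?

Walking "jmjjj" from the root, the first 3 characters ("jmj") follow existing edges; "j" is the first miss.
Each of the 2 remaining characters creates one node.

2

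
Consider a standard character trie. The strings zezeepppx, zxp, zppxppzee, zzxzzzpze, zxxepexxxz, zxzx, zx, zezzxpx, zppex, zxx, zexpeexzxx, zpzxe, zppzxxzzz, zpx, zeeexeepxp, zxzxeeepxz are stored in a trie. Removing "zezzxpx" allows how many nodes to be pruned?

4

A node on "zezzxpx"'s path can go only if nothing else ends at it or branches off below it.
The suffix "zxpx" (4 nodes) is used only by "zezzxpx"; the node for "zez" still has the child "e", so pruning stops there.
Nodes removed: 4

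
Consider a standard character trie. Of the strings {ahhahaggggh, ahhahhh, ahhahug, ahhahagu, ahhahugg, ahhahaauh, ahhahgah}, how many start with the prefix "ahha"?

7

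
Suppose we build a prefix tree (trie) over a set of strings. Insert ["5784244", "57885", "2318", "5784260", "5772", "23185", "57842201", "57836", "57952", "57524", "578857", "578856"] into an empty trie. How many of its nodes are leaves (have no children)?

10

A leaf is a node with no children — equivalently, the end of a word that is not a proper prefix of any other stored word.
Those words: "23185", "57524", "5772", "57836", "57842201", "5784244", "5784260", "578856", "578857", "57952"
Leaf count: 10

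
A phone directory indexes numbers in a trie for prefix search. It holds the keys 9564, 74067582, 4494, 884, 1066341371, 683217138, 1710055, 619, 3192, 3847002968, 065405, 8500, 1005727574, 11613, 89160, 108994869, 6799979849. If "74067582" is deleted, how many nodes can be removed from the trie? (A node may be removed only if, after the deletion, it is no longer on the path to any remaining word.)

8

A node on "74067582"'s path can go only if nothing else ends at it or branches off below it.
No other word shares any prefix with "74067582", so all 8 of its nodes go.
Nodes removed: 8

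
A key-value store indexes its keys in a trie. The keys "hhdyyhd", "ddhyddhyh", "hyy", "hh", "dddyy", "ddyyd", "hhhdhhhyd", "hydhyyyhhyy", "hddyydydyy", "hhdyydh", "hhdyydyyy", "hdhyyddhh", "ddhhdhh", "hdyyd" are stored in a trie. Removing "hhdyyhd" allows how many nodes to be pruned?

2

Walk "hhdyyhd" from the leaf back toward the root, removing each node that no remaining word uses.
The suffix "hd" (2 nodes) is used only by "hhdyyhd"; the node for "hhdyy" still has the child "d", so pruning stops there.
Nodes removed: 2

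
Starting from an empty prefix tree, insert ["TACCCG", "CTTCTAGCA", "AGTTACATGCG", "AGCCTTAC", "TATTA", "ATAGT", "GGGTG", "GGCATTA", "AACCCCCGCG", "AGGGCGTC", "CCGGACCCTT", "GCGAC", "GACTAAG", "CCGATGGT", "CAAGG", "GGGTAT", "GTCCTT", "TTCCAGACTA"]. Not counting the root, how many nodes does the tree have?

For each word, the new-node count is its length minus the longest prefix already in the trie:
  "TACCCG" → 6 new (T, A, C, C, C, G)
  "CTTCTAGCA" → 9 new (C, T, T, C, T, A, G, C, A)
  "AGTTACATGCG" → 11 new (A, G, T, T, A, C, A, T, G, C, G)
  "AGCCTTAC" → prefix "AG" already present; 6 new (C, C, T, T, A, C)
  "TATTA" → prefix "TA" already present; 3 new (T, T, A)
  "ATAGT" → prefix "A" already present; 4 new (T, A, G, T)
  "GGGTG" → 5 new (G, G, G, T, G)
  "GGCATTA" → prefix "GG" already present; 5 new (C, A, T, T, A)
  "AACCCCCGCG" → prefix "A" already present; 9 new (A, C, C, C, C, C, G, C, G)
  "AGGGCGTC" → prefix "AG" already present; 6 new (G, G, C, G, T, C)
  "CCGGACCCTT" → prefix "C" already present; 9 new (C, G, G, A, C, C, C, T, T)
  "GCGAC" → prefix "G" already present; 4 new (C, G, A, C)
  "GACTAAG" → prefix "G" already present; 6 new (A, C, T, A, A, G)
  "CCGATGGT" → prefix "CCG" already present; 5 new (A, T, G, G, T)
  "CAAGG" → prefix "C" already present; 4 new (A, A, G, G)
  "GGGTAT" → prefix "GGGT" already present; 2 new (A, T)
  "GTCCTT" → prefix "G" already present; 5 new (T, C, C, T, T)
  "TTCCAGACTA" → prefix "T" already present; 9 new (T, C, C, A, G, A, C, T, A)
Total nodes = 6 + 9 + 11 + 6 + 3 + 4 + 5 + 5 + 9 + 6 + 9 + 4 + 6 + 5 + 4 + 2 + 5 + 9 = 108

108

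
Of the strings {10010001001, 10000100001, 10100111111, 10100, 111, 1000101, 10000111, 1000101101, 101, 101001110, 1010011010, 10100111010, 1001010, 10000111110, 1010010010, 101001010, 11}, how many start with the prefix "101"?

Traverse to the node for "101", then collect every word in that subtree.
Words under "101": 101, 10100, 1010010010, 101001010, 1010011010, 101001110, 10100111010, 10100111111
Count: 8

8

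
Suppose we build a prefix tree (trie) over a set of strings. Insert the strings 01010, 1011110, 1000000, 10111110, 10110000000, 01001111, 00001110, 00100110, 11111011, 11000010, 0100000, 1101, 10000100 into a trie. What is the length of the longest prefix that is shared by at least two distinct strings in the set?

Look for the deepest trie node that still has at least two words in its subtree.
"1011110" and "10111110" agree on "101111" (6 characters) before diverging; nothing deeper is shared.
Longest shared-prefix length: 6

6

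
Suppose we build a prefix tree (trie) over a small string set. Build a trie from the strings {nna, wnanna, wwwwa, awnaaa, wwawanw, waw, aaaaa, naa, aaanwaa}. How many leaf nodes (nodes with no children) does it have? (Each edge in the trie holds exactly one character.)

Leaves are exactly the stored words that no other stored word extends.
Those words: "aaaaa", "aaanwaa", "awnaaa", "naa", "nna", "waw", "wnanna", "wwawanw", "wwwwa"
Leaf count: 9

9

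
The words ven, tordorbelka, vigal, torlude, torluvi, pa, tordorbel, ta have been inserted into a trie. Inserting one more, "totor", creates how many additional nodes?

Walking "totor" from the root, the first 2 characters ("to") follow existing edges; "t" is the first miss.
New nodes needed: |"totor"| − 2 = 5 − 2 = 3.

3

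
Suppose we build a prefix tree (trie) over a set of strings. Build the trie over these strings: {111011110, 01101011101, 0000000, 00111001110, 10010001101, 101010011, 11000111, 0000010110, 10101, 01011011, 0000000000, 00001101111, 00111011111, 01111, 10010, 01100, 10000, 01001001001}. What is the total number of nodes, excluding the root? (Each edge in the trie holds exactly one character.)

For each word, the new-node count is its length minus the longest prefix already in the trie:
  "111011110" → 9 new (1, 1, 1, 0, 1, 1, 1, 1, 0)
  "01101011101" → 11 new (0, 1, 1, 0, 1, 0, 1, 1, 1, 0, 1)
  "0000000" → prefix "0" already present; 6 new (0, 0, 0, 0, 0, 0)
  "00111001110" → prefix "00" already present; 9 new (1, 1, 1, 0, 0, 1, 1, 1, 0)
  "10010001101" → prefix "1" already present; 10 new (0, 0, 1, 0, 0, 0, 1, 1, 0, 1)
  "101010011" → prefix "10" already present; 7 new (1, 0, 1, 0, 0, 1, 1)
  "11000111" → prefix "11" already present; 6 new (0, 0, 0, 1, 1, 1)
  "0000010110" → prefix "00000" already present; 5 new (1, 0, 1, 1, 0)
  "10101" → prefix "10101" already present; 0 new (none)
  "01011011" → prefix "01" already present; 6 new (0, 1, 1, 0, 1, 1)
  "0000000000" → prefix "0000000" already present; 3 new (0, 0, 0)
  "00001101111" → prefix "0000" already present; 7 new (1, 1, 0, 1, 1, 1, 1)
  "00111011111" → prefix "001110" already present; 5 new (1, 1, 1, 1, 1)
  "01111" → prefix "011" already present; 2 new (1, 1)
  "10010" → prefix "10010" already present; 0 new (none)
  "01100" → prefix "0110" already present; 1 new (0)
  "10000" → prefix "100" already present; 2 new (0, 0)
  "01001001001" → prefix "010" already present; 8 new (0, 1, 0, 0, 1, 0, 0, 1)
Total nodes = 9 + 11 + 6 + 9 + 10 + 7 + 6 + 5 + 0 + 6 + 3 + 7 + 5 + 2 + 0 + 1 + 2 + 8 = 97

97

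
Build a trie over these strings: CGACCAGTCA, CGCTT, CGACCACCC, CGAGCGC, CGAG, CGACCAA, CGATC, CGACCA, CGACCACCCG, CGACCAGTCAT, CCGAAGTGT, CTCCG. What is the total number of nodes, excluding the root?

37

For each word, the new-node count is its length minus the longest prefix already in the trie:
  "CGACCAGTCA" → 10 new (C, G, A, C, C, A, G, T, C, A)
  "CGCTT" → prefix "CG" already present; 3 new (C, T, T)
  "CGACCACCC" → prefix "CGACCA" already present; 3 new (C, C, C)
  "CGAGCGC" → prefix "CGA" already present; 4 new (G, C, G, C)
  "CGAG" → prefix "CGAG" already present; 0 new (none)
  "CGACCAA" → prefix "CGACCA" already present; 1 new (A)
  "CGATC" → prefix "CGA" already present; 2 new (T, C)
  "CGACCA" → prefix "CGACCA" already present; 0 new (none)
  "CGACCACCCG" → prefix "CGACCACCC" already present; 1 new (G)
  "CGACCAGTCAT" → prefix "CGACCAGTCA" already present; 1 new (T)
  "CCGAAGTGT" → prefix "C" already present; 8 new (C, G, A, A, G, T, G, T)
  "CTCCG" → prefix "C" already present; 4 new (T, C, C, G)
Total nodes = 10 + 3 + 3 + 4 + 0 + 1 + 2 + 0 + 1 + 1 + 8 + 4 = 37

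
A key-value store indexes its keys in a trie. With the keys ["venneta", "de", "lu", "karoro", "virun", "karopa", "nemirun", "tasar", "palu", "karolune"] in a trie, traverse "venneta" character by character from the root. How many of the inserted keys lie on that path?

1

Check each prefix of "venneta" against the stored set — each match is an end-marker on the path.
Prefixes of the query that are stored words: "venneta"
Count: 1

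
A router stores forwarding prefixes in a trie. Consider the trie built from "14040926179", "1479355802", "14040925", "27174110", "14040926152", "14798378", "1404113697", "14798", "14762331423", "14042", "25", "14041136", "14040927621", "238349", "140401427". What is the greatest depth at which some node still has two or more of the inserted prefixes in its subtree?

9

Look for the deepest trie node that still has at least two words in its subtree.
e.g. "14040926152" and "14040926179" share the prefix "140409261" of length 9; no pair shares a longer one.
Longest shared-prefix length: 9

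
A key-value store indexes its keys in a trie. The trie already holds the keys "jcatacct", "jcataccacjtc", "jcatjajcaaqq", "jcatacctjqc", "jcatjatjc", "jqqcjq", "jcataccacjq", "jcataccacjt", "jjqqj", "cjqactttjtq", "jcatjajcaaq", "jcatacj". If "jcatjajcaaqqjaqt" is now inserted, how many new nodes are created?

"jcatjajcaaqq" is already a path in the trie; the remaining "jaqt" must be added.
So 16 − 12 = 4 new nodes.

4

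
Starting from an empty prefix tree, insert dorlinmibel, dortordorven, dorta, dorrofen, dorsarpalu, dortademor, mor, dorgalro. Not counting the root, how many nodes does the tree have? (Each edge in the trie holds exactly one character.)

46

Count nodes per top-level branch (shared prefixes stored once):
  'd'-branch (dorgalro, dorlinmibel, dorrofen, dorsarpalu, dorta, dortademor, dortordorven): 43 nodes
  'm'-branch (mor): 3 nodes
Sum: 46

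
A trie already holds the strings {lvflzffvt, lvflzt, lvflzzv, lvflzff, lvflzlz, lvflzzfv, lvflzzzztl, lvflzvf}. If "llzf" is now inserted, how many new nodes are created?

3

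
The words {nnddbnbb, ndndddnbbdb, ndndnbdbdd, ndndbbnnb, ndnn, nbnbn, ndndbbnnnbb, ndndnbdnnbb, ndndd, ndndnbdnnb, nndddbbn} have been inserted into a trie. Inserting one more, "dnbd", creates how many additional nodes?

4

Nothing in the trie begins with "d"; the whole of "dnbd" is new.
4 − 0 = 4 new nodes.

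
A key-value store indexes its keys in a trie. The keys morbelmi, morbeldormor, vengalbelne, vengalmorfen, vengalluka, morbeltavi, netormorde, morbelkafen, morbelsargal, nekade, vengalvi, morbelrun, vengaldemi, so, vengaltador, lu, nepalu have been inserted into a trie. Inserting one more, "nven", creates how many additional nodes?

"n" is already a path in the trie; the remaining "ven" must be added.
Each of the 3 remaining characters creates one node.

3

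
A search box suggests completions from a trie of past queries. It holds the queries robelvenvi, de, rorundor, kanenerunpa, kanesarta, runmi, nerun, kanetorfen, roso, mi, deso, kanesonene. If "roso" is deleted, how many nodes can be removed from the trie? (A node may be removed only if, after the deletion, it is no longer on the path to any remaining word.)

2

Walk "roso" from the leaf back toward the root, removing each node that no remaining word uses.
The suffix "so" (2 nodes) is used only by "roso"; the node for "ro" still has the child "b", so pruning stops there.
Nodes removed: 2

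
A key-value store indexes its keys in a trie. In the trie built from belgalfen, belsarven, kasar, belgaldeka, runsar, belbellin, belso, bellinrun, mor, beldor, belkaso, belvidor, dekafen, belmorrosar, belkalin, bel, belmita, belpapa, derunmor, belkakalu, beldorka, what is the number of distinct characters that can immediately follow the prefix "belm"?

Walk "belm" from the root, arriving at one node.
Characters that immediately follow "belm" among the stored strings: {i, o}.
That node has 2 child edges.

2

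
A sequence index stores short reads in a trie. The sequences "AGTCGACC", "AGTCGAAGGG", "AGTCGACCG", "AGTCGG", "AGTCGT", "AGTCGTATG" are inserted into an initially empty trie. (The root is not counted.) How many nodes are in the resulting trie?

Count nodes per top-level branch (shared prefixes stored once):
  'A'-branch (AGTCGAAGGG, AGTCGACC, AGTCGACCG, AGTCGG, AGTCGT, AGTCGTATG): 18 nodes
Sum: 18

18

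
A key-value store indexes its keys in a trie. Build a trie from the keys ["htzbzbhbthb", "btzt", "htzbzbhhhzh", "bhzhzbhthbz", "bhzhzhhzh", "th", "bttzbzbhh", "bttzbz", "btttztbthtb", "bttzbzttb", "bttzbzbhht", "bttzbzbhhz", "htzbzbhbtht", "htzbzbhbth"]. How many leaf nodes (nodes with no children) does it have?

11

Leaves are exactly the stored words that no other stored word extends.
Those words: "bhzhzbhthbz", "bhzhzhhzh", "btttztbthtb", "bttzbzbhht", "bttzbzbhhz", "bttzbzttb", "btzt", "htzbzbhbthb", "htzbzbhbtht", "htzbzbhhhzh", "th"
Leaf count: 11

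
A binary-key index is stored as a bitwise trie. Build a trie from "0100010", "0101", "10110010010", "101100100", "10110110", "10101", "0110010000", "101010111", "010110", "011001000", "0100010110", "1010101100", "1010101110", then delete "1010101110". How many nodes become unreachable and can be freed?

A node on "1010101110"'s path can go only if nothing else ends at it or branches off below it.
The suffix "0" (1 node) is used only by "1010101110"; "101010111" is itself a stored word, so pruning stops there.
Nodes removed: 1

1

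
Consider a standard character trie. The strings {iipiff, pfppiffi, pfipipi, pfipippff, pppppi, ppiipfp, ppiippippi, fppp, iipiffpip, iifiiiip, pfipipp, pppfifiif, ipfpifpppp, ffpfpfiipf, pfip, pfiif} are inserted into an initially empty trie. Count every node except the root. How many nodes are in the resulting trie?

Trace insertions, counting only characters that open a new branch:
  "iipiff" → 6 new (i, i, p, i, f, f)
  "pfppiffi" → 8 new (p, f, p, p, i, f, f, i)
  "pfipipi" → prefix "pf" already present; 5 new (i, p, i, p, i)
  "pfipippff" → prefix "pfipip" already present; 3 new (p, f, f)
  "pppppi" → prefix "p" already present; 5 new (p, p, p, p, i)
  "ppiipfp" → prefix "pp" already present; 5 new (i, i, p, f, p)
  "ppiippippi" → prefix "ppiip" already present; 5 new (p, i, p, p, i)
  "fppp" → 4 new (f, p, p, p)
  "iipiffpip" → prefix "iipiff" already present; 3 new (p, i, p)
  "iifiiiip" → prefix "ii" already present; 6 new (f, i, i, i, i, p)
  "pfipipp" → prefix "pfipipp" already present; 0 new (none)
  "pppfifiif" → prefix "ppp" already present; 6 new (f, i, f, i, i, f)
  "ipfpifpppp" → prefix "i" already present; 9 new (p, f, p, i, f, p, p, p, p)
  "ffpfpfiipf" → prefix "f" already present; 9 new (f, p, f, p, f, i, i, p, f)
  "pfip" → prefix "pfip" already present; 0 new (none)
  "pfiif" → prefix "pfi" already present; 2 new (i, f)
Total nodes = 6 + 8 + 5 + 3 + 5 + 5 + 5 + 4 + 3 + 6 + 0 + 6 + 9 + 9 + 0 + 2 = 76

76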